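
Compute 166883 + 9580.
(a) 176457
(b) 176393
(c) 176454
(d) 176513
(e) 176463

166883 + 9580 = 176463
e) 176463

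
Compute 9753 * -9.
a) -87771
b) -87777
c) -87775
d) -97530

9753 * -9 = -87777
b) -87777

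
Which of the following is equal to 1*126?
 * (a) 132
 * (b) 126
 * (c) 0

1 * 126 = 126
b) 126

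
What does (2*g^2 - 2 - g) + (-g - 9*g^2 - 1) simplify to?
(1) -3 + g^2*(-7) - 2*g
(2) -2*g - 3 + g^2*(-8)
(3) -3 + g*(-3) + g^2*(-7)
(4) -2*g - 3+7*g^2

Adding the polynomials and combining like terms:
(2*g^2 - 2 - g) + (-g - 9*g^2 - 1)
= -3 + g^2*(-7) - 2*g
1) -3 + g^2*(-7) - 2*g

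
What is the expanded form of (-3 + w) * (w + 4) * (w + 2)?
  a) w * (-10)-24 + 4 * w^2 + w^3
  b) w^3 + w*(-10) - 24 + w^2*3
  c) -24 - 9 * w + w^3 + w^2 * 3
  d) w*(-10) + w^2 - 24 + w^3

Expanding (-3 + w) * (w + 4) * (w + 2):
= w^3 + w*(-10) - 24 + w^2*3
b) w^3 + w*(-10) - 24 + w^2*3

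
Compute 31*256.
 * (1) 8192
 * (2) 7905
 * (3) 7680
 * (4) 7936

31 * 256 = 7936
4) 7936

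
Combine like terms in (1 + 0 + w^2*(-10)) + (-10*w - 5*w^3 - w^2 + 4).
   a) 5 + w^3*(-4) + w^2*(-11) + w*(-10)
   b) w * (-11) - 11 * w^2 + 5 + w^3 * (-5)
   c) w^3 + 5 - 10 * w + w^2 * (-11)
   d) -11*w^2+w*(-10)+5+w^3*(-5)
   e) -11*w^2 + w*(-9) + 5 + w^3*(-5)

Adding the polynomials and combining like terms:
(1 + 0 + w^2*(-10)) + (-10*w - 5*w^3 - w^2 + 4)
= -11*w^2+w*(-10)+5+w^3*(-5)
d) -11*w^2+w*(-10)+5+w^3*(-5)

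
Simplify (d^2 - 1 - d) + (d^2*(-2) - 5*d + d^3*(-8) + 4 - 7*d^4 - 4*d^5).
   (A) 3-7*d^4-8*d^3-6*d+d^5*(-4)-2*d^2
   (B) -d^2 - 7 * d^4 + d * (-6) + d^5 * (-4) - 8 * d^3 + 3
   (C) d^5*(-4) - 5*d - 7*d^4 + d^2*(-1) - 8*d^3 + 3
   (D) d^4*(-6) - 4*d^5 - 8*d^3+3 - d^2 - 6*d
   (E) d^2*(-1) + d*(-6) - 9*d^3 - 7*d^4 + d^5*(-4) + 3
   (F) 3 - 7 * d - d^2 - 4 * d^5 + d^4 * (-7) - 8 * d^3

Adding the polynomials and combining like terms:
(d^2 - 1 - d) + (d^2*(-2) - 5*d + d^3*(-8) + 4 - 7*d^4 - 4*d^5)
= -d^2 - 7 * d^4 + d * (-6) + d^5 * (-4) - 8 * d^3 + 3
B) -d^2 - 7 * d^4 + d * (-6) + d^5 * (-4) - 8 * d^3 + 3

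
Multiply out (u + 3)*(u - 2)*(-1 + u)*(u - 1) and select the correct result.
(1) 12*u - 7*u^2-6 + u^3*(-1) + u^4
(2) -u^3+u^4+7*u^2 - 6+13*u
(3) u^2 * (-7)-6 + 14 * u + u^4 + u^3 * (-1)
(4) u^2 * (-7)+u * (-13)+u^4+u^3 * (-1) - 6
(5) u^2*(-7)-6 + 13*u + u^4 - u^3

Expanding (u + 3)*(u - 2)*(-1 + u)*(u - 1):
= u^2*(-7)-6 + 13*u + u^4 - u^3
5) u^2*(-7)-6 + 13*u + u^4 - u^3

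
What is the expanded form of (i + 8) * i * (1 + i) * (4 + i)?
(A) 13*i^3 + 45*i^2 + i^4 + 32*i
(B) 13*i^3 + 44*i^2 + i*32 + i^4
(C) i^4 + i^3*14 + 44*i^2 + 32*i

Expanding (i + 8) * i * (1 + i) * (4 + i):
= 13*i^3 + 44*i^2 + i*32 + i^4
B) 13*i^3 + 44*i^2 + i*32 + i^4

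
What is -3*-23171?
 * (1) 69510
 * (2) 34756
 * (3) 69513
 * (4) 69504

-3 * -23171 = 69513
3) 69513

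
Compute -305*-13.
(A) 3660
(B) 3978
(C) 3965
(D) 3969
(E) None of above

-305 * -13 = 3965
C) 3965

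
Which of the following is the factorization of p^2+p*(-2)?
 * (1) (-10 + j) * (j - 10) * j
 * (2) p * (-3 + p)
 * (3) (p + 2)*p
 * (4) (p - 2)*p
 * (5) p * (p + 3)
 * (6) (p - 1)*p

We need to factor p^2+p*(-2).
The factored form is (p - 2)*p.
4) (p - 2)*p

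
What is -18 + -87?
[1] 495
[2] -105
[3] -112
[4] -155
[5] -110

-18 + -87 = -105
2) -105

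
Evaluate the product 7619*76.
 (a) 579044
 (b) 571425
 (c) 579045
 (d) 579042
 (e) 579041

7619 * 76 = 579044
a) 579044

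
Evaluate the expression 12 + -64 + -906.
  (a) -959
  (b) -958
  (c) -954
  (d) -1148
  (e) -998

First: 12 + -64 = -52
Then: -52 + -906 = -958
b) -958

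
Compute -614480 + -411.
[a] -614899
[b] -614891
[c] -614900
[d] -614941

-614480 + -411 = -614891
b) -614891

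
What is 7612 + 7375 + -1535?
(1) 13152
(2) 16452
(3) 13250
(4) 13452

First: 7612 + 7375 = 14987
Then: 14987 + -1535 = 13452
4) 13452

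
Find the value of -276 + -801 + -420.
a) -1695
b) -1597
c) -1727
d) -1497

First: -276 + -801 = -1077
Then: -1077 + -420 = -1497
d) -1497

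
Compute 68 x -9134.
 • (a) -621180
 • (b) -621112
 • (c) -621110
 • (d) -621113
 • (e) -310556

68 * -9134 = -621112
b) -621112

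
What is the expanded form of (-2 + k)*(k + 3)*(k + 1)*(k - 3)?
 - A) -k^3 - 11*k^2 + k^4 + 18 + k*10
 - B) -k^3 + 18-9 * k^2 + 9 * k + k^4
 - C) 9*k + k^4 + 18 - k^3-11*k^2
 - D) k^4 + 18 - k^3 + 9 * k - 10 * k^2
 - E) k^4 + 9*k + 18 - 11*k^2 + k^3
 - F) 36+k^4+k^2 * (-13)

Expanding (-2 + k)*(k + 3)*(k + 1)*(k - 3):
= 9*k + k^4 + 18 - k^3-11*k^2
C) 9*k + k^4 + 18 - k^3-11*k^2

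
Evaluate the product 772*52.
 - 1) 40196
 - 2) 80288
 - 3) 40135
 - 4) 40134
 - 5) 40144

772 * 52 = 40144
5) 40144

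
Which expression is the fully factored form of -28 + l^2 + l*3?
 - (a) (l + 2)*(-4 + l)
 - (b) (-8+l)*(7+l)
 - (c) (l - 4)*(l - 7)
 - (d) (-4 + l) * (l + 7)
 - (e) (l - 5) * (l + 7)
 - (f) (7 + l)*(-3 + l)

We need to factor -28 + l^2 + l*3.
The factored form is (-4 + l) * (l + 7).
d) (-4 + l) * (l + 7)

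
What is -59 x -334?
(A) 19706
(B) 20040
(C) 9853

-59 * -334 = 19706
A) 19706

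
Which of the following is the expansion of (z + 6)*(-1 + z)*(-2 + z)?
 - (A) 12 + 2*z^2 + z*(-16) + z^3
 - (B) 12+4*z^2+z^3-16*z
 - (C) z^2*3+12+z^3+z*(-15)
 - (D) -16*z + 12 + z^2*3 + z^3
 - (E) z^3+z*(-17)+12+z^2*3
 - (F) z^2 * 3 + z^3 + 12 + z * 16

Expanding (z + 6)*(-1 + z)*(-2 + z):
= -16*z + 12 + z^2*3 + z^3
D) -16*z + 12 + z^2*3 + z^3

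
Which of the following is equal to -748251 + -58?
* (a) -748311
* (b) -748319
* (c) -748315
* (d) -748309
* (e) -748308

-748251 + -58 = -748309
d) -748309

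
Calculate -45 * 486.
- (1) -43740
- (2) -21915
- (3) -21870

-45 * 486 = -21870
3) -21870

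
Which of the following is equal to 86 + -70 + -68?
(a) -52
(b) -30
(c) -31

First: 86 + -70 = 16
Then: 16 + -68 = -52
a) -52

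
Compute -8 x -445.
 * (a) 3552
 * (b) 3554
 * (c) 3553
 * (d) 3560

-8 * -445 = 3560
d) 3560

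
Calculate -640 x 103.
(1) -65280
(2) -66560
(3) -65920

-640 * 103 = -65920
3) -65920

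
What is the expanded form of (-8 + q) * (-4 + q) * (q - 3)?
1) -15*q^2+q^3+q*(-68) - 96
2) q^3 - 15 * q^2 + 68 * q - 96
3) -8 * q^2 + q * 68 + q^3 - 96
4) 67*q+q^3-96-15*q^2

Expanding (-8 + q) * (-4 + q) * (q - 3):
= q^3 - 15 * q^2 + 68 * q - 96
2) q^3 - 15 * q^2 + 68 * q - 96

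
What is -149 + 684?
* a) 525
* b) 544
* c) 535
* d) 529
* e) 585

-149 + 684 = 535
c) 535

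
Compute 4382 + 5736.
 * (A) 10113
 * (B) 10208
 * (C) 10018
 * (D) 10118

4382 + 5736 = 10118
D) 10118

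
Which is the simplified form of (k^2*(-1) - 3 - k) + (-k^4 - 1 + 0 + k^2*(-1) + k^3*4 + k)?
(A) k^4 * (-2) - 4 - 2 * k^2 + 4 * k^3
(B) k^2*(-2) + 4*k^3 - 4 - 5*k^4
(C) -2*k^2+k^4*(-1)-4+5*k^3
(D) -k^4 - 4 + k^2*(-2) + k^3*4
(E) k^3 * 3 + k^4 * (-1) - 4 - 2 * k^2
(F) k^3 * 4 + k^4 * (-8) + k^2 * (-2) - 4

Adding the polynomials and combining like terms:
(k^2*(-1) - 3 - k) + (-k^4 - 1 + 0 + k^2*(-1) + k^3*4 + k)
= -k^4 - 4 + k^2*(-2) + k^3*4
D) -k^4 - 4 + k^2*(-2) + k^3*4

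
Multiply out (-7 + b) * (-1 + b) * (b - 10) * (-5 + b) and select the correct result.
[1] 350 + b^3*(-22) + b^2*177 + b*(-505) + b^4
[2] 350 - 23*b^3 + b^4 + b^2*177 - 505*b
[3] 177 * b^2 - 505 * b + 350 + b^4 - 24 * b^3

Expanding (-7 + b) * (-1 + b) * (b - 10) * (-5 + b):
= 350 - 23*b^3 + b^4 + b^2*177 - 505*b
2) 350 - 23*b^3 + b^4 + b^2*177 - 505*b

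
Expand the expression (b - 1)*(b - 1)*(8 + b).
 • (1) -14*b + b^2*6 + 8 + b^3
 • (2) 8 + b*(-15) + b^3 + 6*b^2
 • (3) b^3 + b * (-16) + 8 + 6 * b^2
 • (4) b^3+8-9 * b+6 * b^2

Expanding (b - 1)*(b - 1)*(8 + b):
= 8 + b*(-15) + b^3 + 6*b^2
2) 8 + b*(-15) + b^3 + 6*b^2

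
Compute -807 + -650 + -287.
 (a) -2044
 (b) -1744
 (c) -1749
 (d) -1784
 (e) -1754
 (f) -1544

First: -807 + -650 = -1457
Then: -1457 + -287 = -1744
b) -1744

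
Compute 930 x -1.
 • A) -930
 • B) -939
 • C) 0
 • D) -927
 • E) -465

930 * -1 = -930
A) -930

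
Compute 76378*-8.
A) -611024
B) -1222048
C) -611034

76378 * -8 = -611024
A) -611024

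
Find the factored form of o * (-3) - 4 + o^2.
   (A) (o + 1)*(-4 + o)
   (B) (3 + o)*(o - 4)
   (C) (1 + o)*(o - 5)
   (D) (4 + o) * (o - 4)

We need to factor o * (-3) - 4 + o^2.
The factored form is (o + 1)*(-4 + o).
A) (o + 1)*(-4 + o)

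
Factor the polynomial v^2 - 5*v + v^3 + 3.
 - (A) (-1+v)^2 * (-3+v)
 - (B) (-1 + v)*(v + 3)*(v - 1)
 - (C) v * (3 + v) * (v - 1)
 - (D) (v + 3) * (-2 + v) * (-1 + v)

We need to factor v^2 - 5*v + v^3 + 3.
The factored form is (-1 + v)*(v + 3)*(v - 1).
B) (-1 + v)*(v + 3)*(v - 1)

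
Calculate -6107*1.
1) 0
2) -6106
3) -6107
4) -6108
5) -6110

-6107 * 1 = -6107
3) -6107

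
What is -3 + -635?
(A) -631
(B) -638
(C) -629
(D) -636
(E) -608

-3 + -635 = -638
B) -638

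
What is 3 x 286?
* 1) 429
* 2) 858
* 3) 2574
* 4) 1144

3 * 286 = 858
2) 858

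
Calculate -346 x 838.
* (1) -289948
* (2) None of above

-346 * 838 = -289948
1) -289948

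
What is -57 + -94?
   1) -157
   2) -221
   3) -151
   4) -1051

-57 + -94 = -151
3) -151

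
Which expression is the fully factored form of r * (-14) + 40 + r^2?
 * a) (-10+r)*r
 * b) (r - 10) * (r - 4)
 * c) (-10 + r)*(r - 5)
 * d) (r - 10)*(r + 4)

We need to factor r * (-14) + 40 + r^2.
The factored form is (r - 10) * (r - 4).
b) (r - 10) * (r - 4)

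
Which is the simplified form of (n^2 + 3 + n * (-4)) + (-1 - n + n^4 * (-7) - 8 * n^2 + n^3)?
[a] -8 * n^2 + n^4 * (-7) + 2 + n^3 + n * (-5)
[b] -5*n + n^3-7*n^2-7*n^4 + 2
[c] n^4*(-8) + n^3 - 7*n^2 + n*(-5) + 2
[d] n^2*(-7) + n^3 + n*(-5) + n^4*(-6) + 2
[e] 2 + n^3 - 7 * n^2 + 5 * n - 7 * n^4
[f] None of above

Adding the polynomials and combining like terms:
(n^2 + 3 + n*(-4)) + (-1 - n + n^4*(-7) - 8*n^2 + n^3)
= -5*n + n^3-7*n^2-7*n^4 + 2
b) -5*n + n^3-7*n^2-7*n^4 + 2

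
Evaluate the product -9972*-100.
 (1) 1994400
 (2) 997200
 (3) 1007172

-9972 * -100 = 997200
2) 997200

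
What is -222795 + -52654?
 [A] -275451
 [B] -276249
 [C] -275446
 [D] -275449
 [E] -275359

-222795 + -52654 = -275449
D) -275449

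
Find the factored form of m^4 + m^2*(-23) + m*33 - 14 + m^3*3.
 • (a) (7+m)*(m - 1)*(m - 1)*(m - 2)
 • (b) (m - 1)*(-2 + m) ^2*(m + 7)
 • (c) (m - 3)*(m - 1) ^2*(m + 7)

We need to factor m^4 + m^2*(-23) + m*33 - 14 + m^3*3.
The factored form is (7+m)*(m - 1)*(m - 1)*(m - 2).
a) (7+m)*(m - 1)*(m - 1)*(m - 2)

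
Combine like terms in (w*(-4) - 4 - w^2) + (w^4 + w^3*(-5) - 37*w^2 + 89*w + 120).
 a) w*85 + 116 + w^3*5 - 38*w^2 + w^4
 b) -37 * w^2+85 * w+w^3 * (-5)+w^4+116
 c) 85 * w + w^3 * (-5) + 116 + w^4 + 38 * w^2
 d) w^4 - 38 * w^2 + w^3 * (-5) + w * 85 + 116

Adding the polynomials and combining like terms:
(w*(-4) - 4 - w^2) + (w^4 + w^3*(-5) - 37*w^2 + 89*w + 120)
= w^4 - 38 * w^2 + w^3 * (-5) + w * 85 + 116
d) w^4 - 38 * w^2 + w^3 * (-5) + w * 85 + 116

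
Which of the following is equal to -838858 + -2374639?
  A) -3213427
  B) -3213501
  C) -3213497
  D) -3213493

-838858 + -2374639 = -3213497
C) -3213497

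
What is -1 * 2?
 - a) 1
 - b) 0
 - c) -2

-1 * 2 = -2
c) -2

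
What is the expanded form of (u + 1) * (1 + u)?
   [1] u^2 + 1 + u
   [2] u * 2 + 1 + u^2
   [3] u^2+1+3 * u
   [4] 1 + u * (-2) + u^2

Expanding (u + 1) * (1 + u):
= u * 2 + 1 + u^2
2) u * 2 + 1 + u^2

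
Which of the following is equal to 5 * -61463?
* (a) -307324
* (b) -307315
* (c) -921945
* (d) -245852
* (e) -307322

5 * -61463 = -307315
b) -307315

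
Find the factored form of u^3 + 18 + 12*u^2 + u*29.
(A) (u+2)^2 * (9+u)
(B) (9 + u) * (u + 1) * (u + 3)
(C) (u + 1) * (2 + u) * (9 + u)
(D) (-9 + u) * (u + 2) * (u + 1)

We need to factor u^3 + 18 + 12*u^2 + u*29.
The factored form is (u + 1) * (2 + u) * (9 + u).
C) (u + 1) * (2 + u) * (9 + u)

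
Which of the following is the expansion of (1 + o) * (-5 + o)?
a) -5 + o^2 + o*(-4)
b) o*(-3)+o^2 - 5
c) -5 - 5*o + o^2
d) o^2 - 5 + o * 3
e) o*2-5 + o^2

Expanding (1 + o) * (-5 + o):
= -5 + o^2 + o*(-4)
a) -5 + o^2 + o*(-4)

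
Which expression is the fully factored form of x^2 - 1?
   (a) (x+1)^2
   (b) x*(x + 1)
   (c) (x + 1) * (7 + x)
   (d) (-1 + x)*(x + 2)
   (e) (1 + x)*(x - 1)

We need to factor x^2 - 1.
The factored form is (1 + x)*(x - 1).
e) (1 + x)*(x - 1)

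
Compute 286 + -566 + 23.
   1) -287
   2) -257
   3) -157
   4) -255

First: 286 + -566 = -280
Then: -280 + 23 = -257
2) -257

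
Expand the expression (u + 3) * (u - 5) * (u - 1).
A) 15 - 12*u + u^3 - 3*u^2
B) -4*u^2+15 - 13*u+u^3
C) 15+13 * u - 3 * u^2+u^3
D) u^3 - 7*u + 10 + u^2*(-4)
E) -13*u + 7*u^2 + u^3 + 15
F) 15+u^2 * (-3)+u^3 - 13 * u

Expanding (u + 3) * (u - 5) * (u - 1):
= 15+u^2 * (-3)+u^3 - 13 * u
F) 15+u^2 * (-3)+u^3 - 13 * u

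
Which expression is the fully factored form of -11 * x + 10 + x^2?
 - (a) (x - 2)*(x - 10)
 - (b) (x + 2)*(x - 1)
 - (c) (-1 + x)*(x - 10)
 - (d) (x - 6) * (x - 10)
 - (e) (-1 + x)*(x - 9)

We need to factor -11 * x + 10 + x^2.
The factored form is (-1 + x)*(x - 10).
c) (-1 + x)*(x - 10)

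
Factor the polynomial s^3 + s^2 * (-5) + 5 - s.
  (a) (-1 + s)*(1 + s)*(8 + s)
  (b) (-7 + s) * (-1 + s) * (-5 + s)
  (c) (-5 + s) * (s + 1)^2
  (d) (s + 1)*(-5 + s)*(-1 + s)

We need to factor s^3 + s^2 * (-5) + 5 - s.
The factored form is (s + 1)*(-5 + s)*(-1 + s).
d) (s + 1)*(-5 + s)*(-1 + s)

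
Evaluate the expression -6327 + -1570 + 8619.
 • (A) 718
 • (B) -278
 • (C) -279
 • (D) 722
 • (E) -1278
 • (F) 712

First: -6327 + -1570 = -7897
Then: -7897 + 8619 = 722
D) 722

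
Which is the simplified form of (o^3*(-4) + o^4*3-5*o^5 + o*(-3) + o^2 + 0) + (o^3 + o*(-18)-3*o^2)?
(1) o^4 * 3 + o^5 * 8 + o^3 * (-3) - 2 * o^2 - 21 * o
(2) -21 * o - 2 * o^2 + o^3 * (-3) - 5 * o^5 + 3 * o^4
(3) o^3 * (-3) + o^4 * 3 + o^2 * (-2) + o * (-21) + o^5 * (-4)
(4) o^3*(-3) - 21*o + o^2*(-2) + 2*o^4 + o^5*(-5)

Adding the polynomials and combining like terms:
(o^3*(-4) + o^4*3 - 5*o^5 + o*(-3) + o^2 + 0) + (o^3 + o*(-18) - 3*o^2)
= -21 * o - 2 * o^2 + o^3 * (-3) - 5 * o^5 + 3 * o^4
2) -21 * o - 2 * o^2 + o^3 * (-3) - 5 * o^5 + 3 * o^4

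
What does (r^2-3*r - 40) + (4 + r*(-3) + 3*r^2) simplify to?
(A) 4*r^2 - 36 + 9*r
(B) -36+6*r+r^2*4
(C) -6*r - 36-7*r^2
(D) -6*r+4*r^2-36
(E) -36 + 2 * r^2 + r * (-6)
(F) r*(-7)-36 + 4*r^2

Adding the polynomials and combining like terms:
(r^2 - 3*r - 40) + (4 + r*(-3) + 3*r^2)
= -6*r+4*r^2-36
D) -6*r+4*r^2-36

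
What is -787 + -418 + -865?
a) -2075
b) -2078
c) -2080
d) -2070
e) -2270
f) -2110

First: -787 + -418 = -1205
Then: -1205 + -865 = -2070
d) -2070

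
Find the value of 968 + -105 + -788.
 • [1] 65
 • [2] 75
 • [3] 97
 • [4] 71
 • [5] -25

First: 968 + -105 = 863
Then: 863 + -788 = 75
2) 75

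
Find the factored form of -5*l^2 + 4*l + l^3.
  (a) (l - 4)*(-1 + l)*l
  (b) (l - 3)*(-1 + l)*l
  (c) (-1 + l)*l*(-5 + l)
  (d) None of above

We need to factor -5*l^2 + 4*l + l^3.
The factored form is (l - 4)*(-1 + l)*l.
a) (l - 4)*(-1 + l)*l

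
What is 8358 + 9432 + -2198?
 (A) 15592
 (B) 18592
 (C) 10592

First: 8358 + 9432 = 17790
Then: 17790 + -2198 = 15592
A) 15592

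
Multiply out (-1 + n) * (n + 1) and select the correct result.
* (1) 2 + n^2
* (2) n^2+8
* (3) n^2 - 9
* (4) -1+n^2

Expanding (-1 + n) * (n + 1):
= -1+n^2
4) -1+n^2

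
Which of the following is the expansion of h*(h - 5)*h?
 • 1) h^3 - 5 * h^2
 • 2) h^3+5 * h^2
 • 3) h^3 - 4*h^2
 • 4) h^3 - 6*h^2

Expanding h*(h - 5)*h:
= h^3 - 5 * h^2
1) h^3 - 5 * h^2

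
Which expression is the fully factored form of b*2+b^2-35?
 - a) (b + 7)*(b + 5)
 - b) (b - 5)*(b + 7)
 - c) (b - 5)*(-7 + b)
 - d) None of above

We need to factor b*2+b^2-35.
The factored form is (b - 5)*(b + 7).
b) (b - 5)*(b + 7)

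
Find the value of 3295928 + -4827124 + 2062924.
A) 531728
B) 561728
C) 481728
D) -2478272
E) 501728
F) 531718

First: 3295928 + -4827124 = -1531196
Then: -1531196 + 2062924 = 531728
A) 531728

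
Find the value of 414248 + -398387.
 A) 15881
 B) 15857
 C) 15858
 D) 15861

414248 + -398387 = 15861
D) 15861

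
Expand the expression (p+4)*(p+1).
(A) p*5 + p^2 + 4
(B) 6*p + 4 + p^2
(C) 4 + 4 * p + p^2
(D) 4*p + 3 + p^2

Expanding (p+4)*(p+1):
= p*5 + p^2 + 4
A) p*5 + p^2 + 4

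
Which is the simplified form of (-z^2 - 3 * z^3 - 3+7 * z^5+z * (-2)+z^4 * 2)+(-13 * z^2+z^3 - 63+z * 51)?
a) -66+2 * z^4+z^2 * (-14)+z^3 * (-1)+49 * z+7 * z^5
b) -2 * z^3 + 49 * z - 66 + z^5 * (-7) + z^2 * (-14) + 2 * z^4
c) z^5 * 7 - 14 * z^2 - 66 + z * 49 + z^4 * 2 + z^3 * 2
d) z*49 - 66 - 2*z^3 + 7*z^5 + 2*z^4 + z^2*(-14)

Adding the polynomials and combining like terms:
(-z^2 - 3*z^3 - 3 + 7*z^5 + z*(-2) + z^4*2) + (-13*z^2 + z^3 - 63 + z*51)
= z*49 - 66 - 2*z^3 + 7*z^5 + 2*z^4 + z^2*(-14)
d) z*49 - 66 - 2*z^3 + 7*z^5 + 2*z^4 + z^2*(-14)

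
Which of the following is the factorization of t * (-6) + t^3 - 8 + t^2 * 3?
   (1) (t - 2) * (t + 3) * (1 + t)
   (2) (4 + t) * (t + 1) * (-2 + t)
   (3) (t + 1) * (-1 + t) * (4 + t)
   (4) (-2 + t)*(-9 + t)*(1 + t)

We need to factor t * (-6) + t^3 - 8 + t^2 * 3.
The factored form is (4 + t) * (t + 1) * (-2 + t).
2) (4 + t) * (t + 1) * (-2 + t)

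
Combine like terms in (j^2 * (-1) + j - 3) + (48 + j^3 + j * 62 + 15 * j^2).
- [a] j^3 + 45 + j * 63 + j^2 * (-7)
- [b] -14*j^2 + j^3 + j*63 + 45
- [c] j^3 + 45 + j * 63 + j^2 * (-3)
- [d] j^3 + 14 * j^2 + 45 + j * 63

Adding the polynomials and combining like terms:
(j^2*(-1) + j - 3) + (48 + j^3 + j*62 + 15*j^2)
= j^3 + 14 * j^2 + 45 + j * 63
d) j^3 + 14 * j^2 + 45 + j * 63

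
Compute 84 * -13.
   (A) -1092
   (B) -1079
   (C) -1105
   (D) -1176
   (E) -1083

84 * -13 = -1092
A) -1092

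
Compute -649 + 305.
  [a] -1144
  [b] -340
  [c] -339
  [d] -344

-649 + 305 = -344
d) -344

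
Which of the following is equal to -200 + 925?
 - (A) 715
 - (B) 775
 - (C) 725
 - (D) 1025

-200 + 925 = 725
C) 725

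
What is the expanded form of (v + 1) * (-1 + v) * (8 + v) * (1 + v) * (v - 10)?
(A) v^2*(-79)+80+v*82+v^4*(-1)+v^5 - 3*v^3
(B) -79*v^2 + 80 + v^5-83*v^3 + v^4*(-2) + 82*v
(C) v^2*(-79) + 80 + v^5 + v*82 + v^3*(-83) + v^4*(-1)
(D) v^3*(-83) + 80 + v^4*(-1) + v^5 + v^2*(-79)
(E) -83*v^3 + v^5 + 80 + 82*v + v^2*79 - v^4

Expanding (v + 1) * (-1 + v) * (8 + v) * (1 + v) * (v - 10):
= v^2*(-79) + 80 + v^5 + v*82 + v^3*(-83) + v^4*(-1)
C) v^2*(-79) + 80 + v^5 + v*82 + v^3*(-83) + v^4*(-1)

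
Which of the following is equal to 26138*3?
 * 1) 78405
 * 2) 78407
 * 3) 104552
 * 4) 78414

26138 * 3 = 78414
4) 78414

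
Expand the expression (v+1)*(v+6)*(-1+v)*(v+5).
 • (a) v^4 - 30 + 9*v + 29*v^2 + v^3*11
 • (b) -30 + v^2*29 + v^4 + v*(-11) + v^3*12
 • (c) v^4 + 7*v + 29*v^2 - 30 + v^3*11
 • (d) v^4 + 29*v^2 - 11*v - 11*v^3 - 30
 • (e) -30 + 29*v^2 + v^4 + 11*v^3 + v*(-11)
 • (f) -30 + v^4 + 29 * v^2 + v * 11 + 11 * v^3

Expanding (v+1)*(v+6)*(-1+v)*(v+5):
= -30 + 29*v^2 + v^4 + 11*v^3 + v*(-11)
e) -30 + 29*v^2 + v^4 + 11*v^3 + v*(-11)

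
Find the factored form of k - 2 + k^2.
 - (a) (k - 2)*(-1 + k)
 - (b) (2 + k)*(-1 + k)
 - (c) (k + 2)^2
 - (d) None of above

We need to factor k - 2 + k^2.
The factored form is (2 + k)*(-1 + k).
b) (2 + k)*(-1 + k)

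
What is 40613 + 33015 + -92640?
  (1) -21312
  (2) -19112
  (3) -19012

First: 40613 + 33015 = 73628
Then: 73628 + -92640 = -19012
3) -19012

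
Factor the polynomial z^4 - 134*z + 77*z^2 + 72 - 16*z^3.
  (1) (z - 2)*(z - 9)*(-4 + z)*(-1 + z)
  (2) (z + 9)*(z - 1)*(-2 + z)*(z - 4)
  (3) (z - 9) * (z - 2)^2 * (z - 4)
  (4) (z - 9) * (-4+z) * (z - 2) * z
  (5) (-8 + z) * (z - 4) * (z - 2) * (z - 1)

We need to factor z^4 - 134*z + 77*z^2 + 72 - 16*z^3.
The factored form is (z - 2)*(z - 9)*(-4 + z)*(-1 + z).
1) (z - 2)*(z - 9)*(-4 + z)*(-1 + z)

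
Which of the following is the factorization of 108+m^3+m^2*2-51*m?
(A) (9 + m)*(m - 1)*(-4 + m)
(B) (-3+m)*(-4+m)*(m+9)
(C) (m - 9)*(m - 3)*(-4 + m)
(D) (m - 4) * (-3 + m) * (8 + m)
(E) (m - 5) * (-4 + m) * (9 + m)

We need to factor 108+m^3+m^2*2-51*m.
The factored form is (-3+m)*(-4+m)*(m+9).
B) (-3+m)*(-4+m)*(m+9)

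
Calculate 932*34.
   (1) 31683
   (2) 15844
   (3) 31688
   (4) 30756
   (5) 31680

932 * 34 = 31688
3) 31688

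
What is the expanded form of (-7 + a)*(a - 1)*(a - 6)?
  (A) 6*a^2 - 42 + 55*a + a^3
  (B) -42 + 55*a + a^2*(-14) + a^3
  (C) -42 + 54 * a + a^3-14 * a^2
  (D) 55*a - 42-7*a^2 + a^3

Expanding (-7 + a)*(a - 1)*(a - 6):
= -42 + 55*a + a^2*(-14) + a^3
B) -42 + 55*a + a^2*(-14) + a^3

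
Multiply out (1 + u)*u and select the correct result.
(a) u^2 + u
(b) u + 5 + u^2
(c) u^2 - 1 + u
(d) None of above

Expanding (1 + u)*u:
= u^2 + u
a) u^2 + u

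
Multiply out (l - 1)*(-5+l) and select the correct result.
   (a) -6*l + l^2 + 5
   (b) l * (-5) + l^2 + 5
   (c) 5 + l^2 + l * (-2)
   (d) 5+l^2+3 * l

Expanding (l - 1)*(-5+l):
= -6*l + l^2 + 5
a) -6*l + l^2 + 5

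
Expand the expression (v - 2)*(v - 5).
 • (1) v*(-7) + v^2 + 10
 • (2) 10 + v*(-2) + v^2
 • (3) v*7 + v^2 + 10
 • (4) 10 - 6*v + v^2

Expanding (v - 2)*(v - 5):
= v*(-7) + v^2 + 10
1) v*(-7) + v^2 + 10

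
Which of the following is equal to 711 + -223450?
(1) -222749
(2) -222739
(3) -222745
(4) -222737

711 + -223450 = -222739
2) -222739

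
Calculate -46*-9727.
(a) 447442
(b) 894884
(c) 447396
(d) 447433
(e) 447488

-46 * -9727 = 447442
a) 447442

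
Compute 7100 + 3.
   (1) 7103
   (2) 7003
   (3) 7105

7100 + 3 = 7103
1) 7103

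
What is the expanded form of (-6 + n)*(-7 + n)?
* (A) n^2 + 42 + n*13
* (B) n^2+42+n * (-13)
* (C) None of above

Expanding (-6 + n)*(-7 + n):
= n^2+42+n * (-13)
B) n^2+42+n * (-13)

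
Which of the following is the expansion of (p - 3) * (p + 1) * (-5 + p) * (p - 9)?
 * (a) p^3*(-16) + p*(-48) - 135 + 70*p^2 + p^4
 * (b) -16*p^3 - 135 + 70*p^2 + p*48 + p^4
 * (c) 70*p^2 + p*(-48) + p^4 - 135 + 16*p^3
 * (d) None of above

Expanding (p - 3) * (p + 1) * (-5 + p) * (p - 9):
= p^3*(-16) + p*(-48) - 135 + 70*p^2 + p^4
a) p^3*(-16) + p*(-48) - 135 + 70*p^2 + p^4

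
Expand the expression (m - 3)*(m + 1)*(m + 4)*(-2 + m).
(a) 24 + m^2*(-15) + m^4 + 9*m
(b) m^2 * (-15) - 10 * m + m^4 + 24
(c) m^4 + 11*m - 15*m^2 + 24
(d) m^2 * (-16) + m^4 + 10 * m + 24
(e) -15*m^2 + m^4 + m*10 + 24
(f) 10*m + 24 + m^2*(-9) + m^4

Expanding (m - 3)*(m + 1)*(m + 4)*(-2 + m):
= -15*m^2 + m^4 + m*10 + 24
e) -15*m^2 + m^4 + m*10 + 24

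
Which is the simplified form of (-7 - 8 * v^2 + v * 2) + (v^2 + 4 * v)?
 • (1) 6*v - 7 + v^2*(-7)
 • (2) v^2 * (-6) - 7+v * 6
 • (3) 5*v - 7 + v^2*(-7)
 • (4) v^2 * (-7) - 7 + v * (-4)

Adding the polynomials and combining like terms:
(-7 - 8*v^2 + v*2) + (v^2 + 4*v)
= 6*v - 7 + v^2*(-7)
1) 6*v - 7 + v^2*(-7)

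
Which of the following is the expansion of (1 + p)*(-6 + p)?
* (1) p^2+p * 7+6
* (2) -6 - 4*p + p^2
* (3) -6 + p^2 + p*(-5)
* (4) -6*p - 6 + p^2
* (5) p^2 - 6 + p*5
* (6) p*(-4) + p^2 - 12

Expanding (1 + p)*(-6 + p):
= -6 + p^2 + p*(-5)
3) -6 + p^2 + p*(-5)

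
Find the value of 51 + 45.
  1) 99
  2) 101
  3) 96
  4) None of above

51 + 45 = 96
3) 96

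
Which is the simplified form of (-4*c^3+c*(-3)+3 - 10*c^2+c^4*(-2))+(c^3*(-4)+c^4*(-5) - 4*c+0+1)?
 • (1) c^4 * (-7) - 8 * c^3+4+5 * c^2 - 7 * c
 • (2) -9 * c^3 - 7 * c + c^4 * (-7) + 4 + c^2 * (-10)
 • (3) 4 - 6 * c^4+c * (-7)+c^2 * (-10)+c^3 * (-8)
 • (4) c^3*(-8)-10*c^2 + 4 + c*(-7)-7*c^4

Adding the polynomials and combining like terms:
(-4*c^3 + c*(-3) + 3 - 10*c^2 + c^4*(-2)) + (c^3*(-4) + c^4*(-5) - 4*c + 0 + 1)
= c^3*(-8)-10*c^2 + 4 + c*(-7)-7*c^4
4) c^3*(-8)-10*c^2 + 4 + c*(-7)-7*c^4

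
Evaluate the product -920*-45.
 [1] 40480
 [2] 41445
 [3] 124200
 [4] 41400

-920 * -45 = 41400
4) 41400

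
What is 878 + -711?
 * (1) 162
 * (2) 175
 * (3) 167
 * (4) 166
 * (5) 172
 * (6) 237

878 + -711 = 167
3) 167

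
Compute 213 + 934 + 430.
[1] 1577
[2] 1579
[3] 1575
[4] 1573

First: 213 + 934 = 1147
Then: 1147 + 430 = 1577
1) 1577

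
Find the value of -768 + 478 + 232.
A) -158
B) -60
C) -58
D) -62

First: -768 + 478 = -290
Then: -290 + 232 = -58
C) -58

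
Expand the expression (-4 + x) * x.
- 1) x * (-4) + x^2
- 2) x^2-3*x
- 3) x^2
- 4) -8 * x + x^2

Expanding (-4 + x) * x:
= x * (-4) + x^2
1) x * (-4) + x^2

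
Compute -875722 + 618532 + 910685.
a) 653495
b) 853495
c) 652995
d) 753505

First: -875722 + 618532 = -257190
Then: -257190 + 910685 = 653495
a) 653495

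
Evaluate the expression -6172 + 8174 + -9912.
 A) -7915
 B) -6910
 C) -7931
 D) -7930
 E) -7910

First: -6172 + 8174 = 2002
Then: 2002 + -9912 = -7910
E) -7910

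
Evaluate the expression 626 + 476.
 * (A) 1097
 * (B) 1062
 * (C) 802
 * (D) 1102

626 + 476 = 1102
D) 1102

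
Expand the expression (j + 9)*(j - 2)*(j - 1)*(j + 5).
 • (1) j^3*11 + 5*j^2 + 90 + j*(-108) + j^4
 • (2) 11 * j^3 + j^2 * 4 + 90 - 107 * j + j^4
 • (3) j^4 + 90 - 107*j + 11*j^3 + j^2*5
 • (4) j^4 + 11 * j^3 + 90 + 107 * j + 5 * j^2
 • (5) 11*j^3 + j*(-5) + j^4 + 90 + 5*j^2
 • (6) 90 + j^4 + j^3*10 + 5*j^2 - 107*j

Expanding (j + 9)*(j - 2)*(j - 1)*(j + 5):
= j^4 + 90 - 107*j + 11*j^3 + j^2*5
3) j^4 + 90 - 107*j + 11*j^3 + j^2*5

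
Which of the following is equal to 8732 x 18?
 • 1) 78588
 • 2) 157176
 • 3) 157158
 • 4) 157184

8732 * 18 = 157176
2) 157176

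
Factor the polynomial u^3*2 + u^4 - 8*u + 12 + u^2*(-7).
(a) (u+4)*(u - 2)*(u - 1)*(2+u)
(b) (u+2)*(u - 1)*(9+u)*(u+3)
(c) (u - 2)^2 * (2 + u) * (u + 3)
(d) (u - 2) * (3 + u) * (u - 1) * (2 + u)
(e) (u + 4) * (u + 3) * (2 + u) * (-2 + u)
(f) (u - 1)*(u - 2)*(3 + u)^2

We need to factor u^3*2 + u^4 - 8*u + 12 + u^2*(-7).
The factored form is (u - 2) * (3 + u) * (u - 1) * (2 + u).
d) (u - 2) * (3 + u) * (u - 1) * (2 + u)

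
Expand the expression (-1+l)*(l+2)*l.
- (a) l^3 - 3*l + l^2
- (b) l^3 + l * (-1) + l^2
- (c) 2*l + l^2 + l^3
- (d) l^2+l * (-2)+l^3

Expanding (-1+l)*(l+2)*l:
= l^2+l * (-2)+l^3
d) l^2+l * (-2)+l^3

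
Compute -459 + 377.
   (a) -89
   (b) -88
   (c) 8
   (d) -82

-459 + 377 = -82
d) -82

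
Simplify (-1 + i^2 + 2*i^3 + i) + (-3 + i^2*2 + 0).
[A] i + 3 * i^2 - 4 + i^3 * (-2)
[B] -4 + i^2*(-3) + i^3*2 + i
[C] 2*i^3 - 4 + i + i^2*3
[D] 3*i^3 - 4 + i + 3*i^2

Adding the polynomials and combining like terms:
(-1 + i^2 + 2*i^3 + i) + (-3 + i^2*2 + 0)
= 2*i^3 - 4 + i + i^2*3
C) 2*i^3 - 4 + i + i^2*3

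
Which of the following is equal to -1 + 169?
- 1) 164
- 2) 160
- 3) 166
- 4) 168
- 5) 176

-1 + 169 = 168
4) 168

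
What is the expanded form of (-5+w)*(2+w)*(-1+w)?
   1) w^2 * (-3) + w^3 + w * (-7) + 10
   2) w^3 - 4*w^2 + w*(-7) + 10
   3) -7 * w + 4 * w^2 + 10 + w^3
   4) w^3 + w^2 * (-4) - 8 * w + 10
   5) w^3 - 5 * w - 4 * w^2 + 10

Expanding (-5+w)*(2+w)*(-1+w):
= w^3 - 4*w^2 + w*(-7) + 10
2) w^3 - 4*w^2 + w*(-7) + 10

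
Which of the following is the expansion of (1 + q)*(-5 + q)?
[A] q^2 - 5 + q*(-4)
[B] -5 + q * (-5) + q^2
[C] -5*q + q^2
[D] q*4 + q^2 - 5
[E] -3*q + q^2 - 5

Expanding (1 + q)*(-5 + q):
= q^2 - 5 + q*(-4)
A) q^2 - 5 + q*(-4)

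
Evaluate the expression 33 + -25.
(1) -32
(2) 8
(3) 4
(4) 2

33 + -25 = 8
2) 8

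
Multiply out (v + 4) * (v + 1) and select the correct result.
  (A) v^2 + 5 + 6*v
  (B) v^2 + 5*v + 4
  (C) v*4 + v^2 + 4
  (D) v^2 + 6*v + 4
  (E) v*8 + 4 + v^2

Expanding (v + 4) * (v + 1):
= v^2 + 5*v + 4
B) v^2 + 5*v + 4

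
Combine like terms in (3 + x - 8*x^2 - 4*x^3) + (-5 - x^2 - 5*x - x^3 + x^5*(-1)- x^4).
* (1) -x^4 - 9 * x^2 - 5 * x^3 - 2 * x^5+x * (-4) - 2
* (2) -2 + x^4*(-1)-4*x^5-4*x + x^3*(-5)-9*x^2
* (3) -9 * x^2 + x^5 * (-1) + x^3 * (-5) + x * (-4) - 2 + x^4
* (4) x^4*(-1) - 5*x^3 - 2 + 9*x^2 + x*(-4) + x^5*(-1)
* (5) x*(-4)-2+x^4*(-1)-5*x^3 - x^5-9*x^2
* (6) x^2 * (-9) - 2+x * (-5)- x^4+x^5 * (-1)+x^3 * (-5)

Adding the polynomials and combining like terms:
(3 + x - 8*x^2 - 4*x^3) + (-5 - x^2 - 5*x - x^3 + x^5*(-1) - x^4)
= x*(-4)-2+x^4*(-1)-5*x^3 - x^5-9*x^2
5) x*(-4)-2+x^4*(-1)-5*x^3 - x^5-9*x^2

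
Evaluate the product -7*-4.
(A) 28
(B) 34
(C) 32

-7 * -4 = 28
A) 28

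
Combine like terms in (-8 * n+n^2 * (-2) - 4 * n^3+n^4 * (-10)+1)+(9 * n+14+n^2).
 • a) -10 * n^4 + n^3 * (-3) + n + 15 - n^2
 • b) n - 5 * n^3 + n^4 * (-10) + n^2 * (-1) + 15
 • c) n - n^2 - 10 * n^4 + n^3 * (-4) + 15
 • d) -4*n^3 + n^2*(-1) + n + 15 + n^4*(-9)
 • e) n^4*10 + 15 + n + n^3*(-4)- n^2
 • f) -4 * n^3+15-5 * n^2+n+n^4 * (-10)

Adding the polynomials and combining like terms:
(-8*n + n^2*(-2) - 4*n^3 + n^4*(-10) + 1) + (9*n + 14 + n^2)
= n - n^2 - 10 * n^4 + n^3 * (-4) + 15
c) n - n^2 - 10 * n^4 + n^3 * (-4) + 15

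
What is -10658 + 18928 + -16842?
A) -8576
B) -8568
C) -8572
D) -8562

First: -10658 + 18928 = 8270
Then: 8270 + -16842 = -8572
C) -8572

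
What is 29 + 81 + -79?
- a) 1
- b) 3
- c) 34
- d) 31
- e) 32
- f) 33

First: 29 + 81 = 110
Then: 110 + -79 = 31
d) 31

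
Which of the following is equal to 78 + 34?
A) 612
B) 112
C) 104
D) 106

78 + 34 = 112
B) 112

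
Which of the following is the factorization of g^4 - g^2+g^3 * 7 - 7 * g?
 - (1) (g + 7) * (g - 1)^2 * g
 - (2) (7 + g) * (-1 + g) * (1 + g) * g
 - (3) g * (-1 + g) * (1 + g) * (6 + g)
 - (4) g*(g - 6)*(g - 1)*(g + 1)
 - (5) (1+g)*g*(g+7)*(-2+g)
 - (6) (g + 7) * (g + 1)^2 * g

We need to factor g^4 - g^2+g^3 * 7 - 7 * g.
The factored form is (7 + g) * (-1 + g) * (1 + g) * g.
2) (7 + g) * (-1 + g) * (1 + g) * g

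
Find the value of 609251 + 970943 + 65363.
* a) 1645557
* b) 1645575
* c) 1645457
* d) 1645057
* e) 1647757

First: 609251 + 970943 = 1580194
Then: 1580194 + 65363 = 1645557
a) 1645557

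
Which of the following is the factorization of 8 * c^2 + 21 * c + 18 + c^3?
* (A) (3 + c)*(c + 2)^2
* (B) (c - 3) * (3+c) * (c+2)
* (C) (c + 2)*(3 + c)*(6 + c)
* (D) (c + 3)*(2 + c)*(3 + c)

We need to factor 8 * c^2 + 21 * c + 18 + c^3.
The factored form is (c + 3)*(2 + c)*(3 + c).
D) (c + 3)*(2 + c)*(3 + c)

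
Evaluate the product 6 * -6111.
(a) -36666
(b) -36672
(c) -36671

6 * -6111 = -36666
a) -36666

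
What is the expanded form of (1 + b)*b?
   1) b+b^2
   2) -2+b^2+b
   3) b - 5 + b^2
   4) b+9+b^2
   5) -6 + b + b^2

Expanding (1 + b)*b:
= b+b^2
1) b+b^2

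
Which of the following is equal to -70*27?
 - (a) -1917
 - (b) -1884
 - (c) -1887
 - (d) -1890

-70 * 27 = -1890
d) -1890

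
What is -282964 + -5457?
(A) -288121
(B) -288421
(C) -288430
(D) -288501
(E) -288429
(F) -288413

-282964 + -5457 = -288421
B) -288421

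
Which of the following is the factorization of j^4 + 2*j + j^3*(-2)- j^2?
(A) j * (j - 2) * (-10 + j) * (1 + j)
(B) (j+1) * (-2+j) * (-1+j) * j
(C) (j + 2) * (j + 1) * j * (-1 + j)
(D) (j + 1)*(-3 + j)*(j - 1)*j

We need to factor j^4 + 2*j + j^3*(-2)- j^2.
The factored form is (j+1) * (-2+j) * (-1+j) * j.
B) (j+1) * (-2+j) * (-1+j) * j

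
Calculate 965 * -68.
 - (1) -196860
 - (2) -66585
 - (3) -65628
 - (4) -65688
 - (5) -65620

965 * -68 = -65620
5) -65620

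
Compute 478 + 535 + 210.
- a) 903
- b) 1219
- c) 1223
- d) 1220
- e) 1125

First: 478 + 535 = 1013
Then: 1013 + 210 = 1223
c) 1223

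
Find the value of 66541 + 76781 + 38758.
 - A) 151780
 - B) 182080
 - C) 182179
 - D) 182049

First: 66541 + 76781 = 143322
Then: 143322 + 38758 = 182080
B) 182080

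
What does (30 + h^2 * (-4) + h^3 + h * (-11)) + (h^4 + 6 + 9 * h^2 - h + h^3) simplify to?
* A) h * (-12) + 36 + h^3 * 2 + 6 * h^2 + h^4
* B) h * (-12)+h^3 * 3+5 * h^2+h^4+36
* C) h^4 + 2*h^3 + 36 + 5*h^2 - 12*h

Adding the polynomials and combining like terms:
(30 + h^2*(-4) + h^3 + h*(-11)) + (h^4 + 6 + 9*h^2 - h + h^3)
= h^4 + 2*h^3 + 36 + 5*h^2 - 12*h
C) h^4 + 2*h^3 + 36 + 5*h^2 - 12*h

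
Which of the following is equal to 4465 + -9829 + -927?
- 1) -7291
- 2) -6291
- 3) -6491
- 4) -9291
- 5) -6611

First: 4465 + -9829 = -5364
Then: -5364 + -927 = -6291
2) -6291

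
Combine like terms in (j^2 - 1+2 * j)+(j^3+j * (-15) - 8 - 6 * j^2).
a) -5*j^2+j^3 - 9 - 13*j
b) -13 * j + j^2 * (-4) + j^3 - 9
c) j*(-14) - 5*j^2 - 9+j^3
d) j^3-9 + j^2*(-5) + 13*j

Adding the polynomials and combining like terms:
(j^2 - 1 + 2*j) + (j^3 + j*(-15) - 8 - 6*j^2)
= -5*j^2+j^3 - 9 - 13*j
a) -5*j^2+j^3 - 9 - 13*j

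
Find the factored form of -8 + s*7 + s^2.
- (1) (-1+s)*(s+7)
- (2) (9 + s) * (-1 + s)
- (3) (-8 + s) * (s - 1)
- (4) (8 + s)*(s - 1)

We need to factor -8 + s*7 + s^2.
The factored form is (8 + s)*(s - 1).
4) (8 + s)*(s - 1)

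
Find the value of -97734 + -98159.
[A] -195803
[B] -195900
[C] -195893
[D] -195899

-97734 + -98159 = -195893
C) -195893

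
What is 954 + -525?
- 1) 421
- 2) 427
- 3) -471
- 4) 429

954 + -525 = 429
4) 429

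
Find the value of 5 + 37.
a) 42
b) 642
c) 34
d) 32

5 + 37 = 42
a) 42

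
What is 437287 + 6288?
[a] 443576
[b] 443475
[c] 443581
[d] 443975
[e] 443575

437287 + 6288 = 443575
e) 443575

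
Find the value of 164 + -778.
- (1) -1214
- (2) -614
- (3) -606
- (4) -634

164 + -778 = -614
2) -614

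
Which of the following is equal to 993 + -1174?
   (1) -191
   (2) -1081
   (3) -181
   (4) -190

993 + -1174 = -181
3) -181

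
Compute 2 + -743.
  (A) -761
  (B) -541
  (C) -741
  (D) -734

2 + -743 = -741
C) -741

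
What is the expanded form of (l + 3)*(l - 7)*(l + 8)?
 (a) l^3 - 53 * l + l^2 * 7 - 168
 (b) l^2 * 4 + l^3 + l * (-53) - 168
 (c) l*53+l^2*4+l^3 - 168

Expanding (l + 3)*(l - 7)*(l + 8):
= l^2 * 4 + l^3 + l * (-53) - 168
b) l^2 * 4 + l^3 + l * (-53) - 168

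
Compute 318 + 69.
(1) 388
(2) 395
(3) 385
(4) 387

318 + 69 = 387
4) 387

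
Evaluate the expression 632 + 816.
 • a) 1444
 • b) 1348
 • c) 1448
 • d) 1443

632 + 816 = 1448
c) 1448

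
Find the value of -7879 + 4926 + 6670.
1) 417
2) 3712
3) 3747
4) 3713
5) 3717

First: -7879 + 4926 = -2953
Then: -2953 + 6670 = 3717
5) 3717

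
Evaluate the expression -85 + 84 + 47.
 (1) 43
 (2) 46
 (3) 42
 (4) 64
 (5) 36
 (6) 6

First: -85 + 84 = -1
Then: -1 + 47 = 46
2) 46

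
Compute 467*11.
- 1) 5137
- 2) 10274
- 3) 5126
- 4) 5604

467 * 11 = 5137
1) 5137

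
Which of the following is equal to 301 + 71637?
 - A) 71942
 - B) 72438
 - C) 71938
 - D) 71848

301 + 71637 = 71938
C) 71938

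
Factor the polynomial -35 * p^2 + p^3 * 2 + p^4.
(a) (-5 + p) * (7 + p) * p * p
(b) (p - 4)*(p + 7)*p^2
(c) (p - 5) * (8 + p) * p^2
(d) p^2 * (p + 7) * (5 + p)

We need to factor -35 * p^2 + p^3 * 2 + p^4.
The factored form is (-5 + p) * (7 + p) * p * p.
a) (-5 + p) * (7 + p) * p * p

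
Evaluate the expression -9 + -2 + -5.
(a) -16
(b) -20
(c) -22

First: -9 + -2 = -11
Then: -11 + -5 = -16
a) -16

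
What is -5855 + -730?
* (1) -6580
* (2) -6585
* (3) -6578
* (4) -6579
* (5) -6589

-5855 + -730 = -6585
2) -6585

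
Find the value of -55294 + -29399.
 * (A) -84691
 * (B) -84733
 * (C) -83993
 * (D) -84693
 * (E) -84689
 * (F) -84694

-55294 + -29399 = -84693
D) -84693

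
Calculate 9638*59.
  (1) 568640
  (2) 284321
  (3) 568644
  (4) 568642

9638 * 59 = 568642
4) 568642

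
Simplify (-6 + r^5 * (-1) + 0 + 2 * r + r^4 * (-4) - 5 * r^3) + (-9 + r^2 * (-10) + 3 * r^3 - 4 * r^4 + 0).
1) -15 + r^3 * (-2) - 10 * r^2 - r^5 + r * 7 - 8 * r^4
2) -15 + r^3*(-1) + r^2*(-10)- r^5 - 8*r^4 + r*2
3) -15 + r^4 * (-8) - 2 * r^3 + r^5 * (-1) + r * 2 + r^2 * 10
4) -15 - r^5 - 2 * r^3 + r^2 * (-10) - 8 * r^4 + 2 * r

Adding the polynomials and combining like terms:
(-6 + r^5*(-1) + 0 + 2*r + r^4*(-4) - 5*r^3) + (-9 + r^2*(-10) + 3*r^3 - 4*r^4 + 0)
= -15 - r^5 - 2 * r^3 + r^2 * (-10) - 8 * r^4 + 2 * r
4) -15 - r^5 - 2 * r^3 + r^2 * (-10) - 8 * r^4 + 2 * r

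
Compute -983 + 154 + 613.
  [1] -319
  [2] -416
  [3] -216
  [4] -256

First: -983 + 154 = -829
Then: -829 + 613 = -216
3) -216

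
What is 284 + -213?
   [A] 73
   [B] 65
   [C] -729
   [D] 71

284 + -213 = 71
D) 71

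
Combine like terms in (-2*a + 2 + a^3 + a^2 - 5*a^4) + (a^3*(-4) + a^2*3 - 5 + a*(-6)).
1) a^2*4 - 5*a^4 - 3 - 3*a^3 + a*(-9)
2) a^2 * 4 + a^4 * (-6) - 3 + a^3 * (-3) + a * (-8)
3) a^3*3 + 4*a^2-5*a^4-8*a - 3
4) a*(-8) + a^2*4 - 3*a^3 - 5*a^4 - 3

Adding the polynomials and combining like terms:
(-2*a + 2 + a^3 + a^2 - 5*a^4) + (a^3*(-4) + a^2*3 - 5 + a*(-6))
= a*(-8) + a^2*4 - 3*a^3 - 5*a^4 - 3
4) a*(-8) + a^2*4 - 3*a^3 - 5*a^4 - 3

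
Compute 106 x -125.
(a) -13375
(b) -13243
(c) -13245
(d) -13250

106 * -125 = -13250
d) -13250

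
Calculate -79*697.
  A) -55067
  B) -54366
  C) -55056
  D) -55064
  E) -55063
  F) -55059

-79 * 697 = -55063
E) -55063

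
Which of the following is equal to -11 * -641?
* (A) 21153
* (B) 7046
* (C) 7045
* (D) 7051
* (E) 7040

-11 * -641 = 7051
D) 7051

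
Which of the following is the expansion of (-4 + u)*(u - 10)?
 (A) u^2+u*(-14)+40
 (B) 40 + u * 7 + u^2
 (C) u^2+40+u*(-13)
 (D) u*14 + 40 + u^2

Expanding (-4 + u)*(u - 10):
= u^2+u*(-14)+40
A) u^2+u*(-14)+40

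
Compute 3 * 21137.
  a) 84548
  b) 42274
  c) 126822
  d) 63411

3 * 21137 = 63411
d) 63411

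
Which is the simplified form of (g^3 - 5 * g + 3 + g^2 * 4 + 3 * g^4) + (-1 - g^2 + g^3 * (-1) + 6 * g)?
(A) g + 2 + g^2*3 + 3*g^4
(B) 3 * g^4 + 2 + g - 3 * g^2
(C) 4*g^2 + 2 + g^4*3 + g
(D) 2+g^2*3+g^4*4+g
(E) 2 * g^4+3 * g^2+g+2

Adding the polynomials and combining like terms:
(g^3 - 5*g + 3 + g^2*4 + 3*g^4) + (-1 - g^2 + g^3*(-1) + 6*g)
= g + 2 + g^2*3 + 3*g^4
A) g + 2 + g^2*3 + 3*g^4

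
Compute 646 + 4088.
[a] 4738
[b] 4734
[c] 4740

646 + 4088 = 4734
b) 4734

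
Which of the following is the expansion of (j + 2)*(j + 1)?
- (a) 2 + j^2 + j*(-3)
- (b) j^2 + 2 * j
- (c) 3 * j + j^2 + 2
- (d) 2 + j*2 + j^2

Expanding (j + 2)*(j + 1):
= 3 * j + j^2 + 2
c) 3 * j + j^2 + 2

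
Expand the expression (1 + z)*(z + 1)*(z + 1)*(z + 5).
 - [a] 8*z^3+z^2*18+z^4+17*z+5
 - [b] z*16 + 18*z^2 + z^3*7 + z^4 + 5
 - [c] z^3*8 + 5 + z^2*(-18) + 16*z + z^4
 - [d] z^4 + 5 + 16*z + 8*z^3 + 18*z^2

Expanding (1 + z)*(z + 1)*(z + 1)*(z + 5):
= z^4 + 5 + 16*z + 8*z^3 + 18*z^2
d) z^4 + 5 + 16*z + 8*z^3 + 18*z^2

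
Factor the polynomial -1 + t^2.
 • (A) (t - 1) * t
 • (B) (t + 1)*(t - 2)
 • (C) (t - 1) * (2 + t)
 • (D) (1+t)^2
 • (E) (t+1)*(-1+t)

We need to factor -1 + t^2.
The factored form is (t+1)*(-1+t).
E) (t+1)*(-1+t)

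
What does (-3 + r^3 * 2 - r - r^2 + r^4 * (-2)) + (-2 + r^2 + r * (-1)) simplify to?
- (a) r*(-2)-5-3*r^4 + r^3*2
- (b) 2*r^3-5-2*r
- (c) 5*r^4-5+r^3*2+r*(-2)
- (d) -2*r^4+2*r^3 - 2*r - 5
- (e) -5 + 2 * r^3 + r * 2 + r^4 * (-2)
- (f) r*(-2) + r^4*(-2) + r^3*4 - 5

Adding the polynomials and combining like terms:
(-3 + r^3*2 - r - r^2 + r^4*(-2)) + (-2 + r^2 + r*(-1))
= -2*r^4+2*r^3 - 2*r - 5
d) -2*r^4+2*r^3 - 2*r - 5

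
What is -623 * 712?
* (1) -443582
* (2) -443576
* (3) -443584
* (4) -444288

-623 * 712 = -443576
2) -443576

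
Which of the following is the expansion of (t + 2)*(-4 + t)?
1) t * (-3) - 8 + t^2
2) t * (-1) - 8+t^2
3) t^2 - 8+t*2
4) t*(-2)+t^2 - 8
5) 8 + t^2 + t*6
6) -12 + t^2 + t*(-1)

Expanding (t + 2)*(-4 + t):
= t*(-2)+t^2 - 8
4) t*(-2)+t^2 - 8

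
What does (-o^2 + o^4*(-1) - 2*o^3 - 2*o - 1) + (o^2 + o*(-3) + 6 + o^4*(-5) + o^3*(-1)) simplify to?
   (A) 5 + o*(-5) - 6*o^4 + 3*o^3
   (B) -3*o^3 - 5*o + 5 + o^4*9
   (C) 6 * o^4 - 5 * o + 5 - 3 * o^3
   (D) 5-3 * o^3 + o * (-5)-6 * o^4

Adding the polynomials and combining like terms:
(-o^2 + o^4*(-1) - 2*o^3 - 2*o - 1) + (o^2 + o*(-3) + 6 + o^4*(-5) + o^3*(-1))
= 5-3 * o^3 + o * (-5)-6 * o^4
D) 5-3 * o^3 + o * (-5)-6 * o^4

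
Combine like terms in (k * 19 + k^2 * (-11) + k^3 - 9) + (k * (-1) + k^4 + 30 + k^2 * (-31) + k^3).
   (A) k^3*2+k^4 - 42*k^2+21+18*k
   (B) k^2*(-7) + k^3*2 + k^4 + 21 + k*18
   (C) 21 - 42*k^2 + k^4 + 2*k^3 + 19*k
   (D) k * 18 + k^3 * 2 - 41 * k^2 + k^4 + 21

Adding the polynomials and combining like terms:
(k*19 + k^2*(-11) + k^3 - 9) + (k*(-1) + k^4 + 30 + k^2*(-31) + k^3)
= k^3*2+k^4 - 42*k^2+21+18*k
A) k^3*2+k^4 - 42*k^2+21+18*k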